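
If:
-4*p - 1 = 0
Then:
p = -1/4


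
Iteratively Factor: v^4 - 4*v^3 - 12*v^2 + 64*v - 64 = (v - 4)*(v^3 - 12*v + 16) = (v - 4)*(v + 4)*(v^2 - 4*v + 4) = (v - 4)*(v - 2)*(v + 4)*(v - 2)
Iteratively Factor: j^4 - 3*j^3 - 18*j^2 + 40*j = (j + 4)*(j^3 - 7*j^2 + 10*j) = (j - 5)*(j + 4)*(j^2 - 2*j) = j*(j - 5)*(j + 4)*(j - 2)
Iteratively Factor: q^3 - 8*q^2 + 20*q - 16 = (q - 2)*(q^2 - 6*q + 8) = (q - 2)^2*(q - 4)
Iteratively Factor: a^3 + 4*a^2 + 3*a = (a + 3)*(a^2 + a) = a*(a + 3)*(a + 1)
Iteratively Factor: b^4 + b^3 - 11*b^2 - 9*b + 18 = (b - 3)*(b^3 + 4*b^2 + b - 6) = (b - 3)*(b - 1)*(b^2 + 5*b + 6) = (b - 3)*(b - 1)*(b + 2)*(b + 3)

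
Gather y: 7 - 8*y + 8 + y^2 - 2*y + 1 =y^2 - 10*y + 16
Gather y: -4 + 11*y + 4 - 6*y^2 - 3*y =-6*y^2 + 8*y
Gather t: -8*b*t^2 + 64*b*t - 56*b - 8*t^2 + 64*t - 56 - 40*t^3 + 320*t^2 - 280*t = -56*b - 40*t^3 + t^2*(312 - 8*b) + t*(64*b - 216) - 56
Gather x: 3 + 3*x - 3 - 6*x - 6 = -3*x - 6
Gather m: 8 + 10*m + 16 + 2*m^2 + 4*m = 2*m^2 + 14*m + 24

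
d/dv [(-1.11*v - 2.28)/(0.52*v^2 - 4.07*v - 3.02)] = (0.5772*v^2 + 2.3712*v - 5.9274)/(0.2704*v^4 - 4.2328*v^3 + 13.4241*v^2 + 24.5828*v + 9.1204)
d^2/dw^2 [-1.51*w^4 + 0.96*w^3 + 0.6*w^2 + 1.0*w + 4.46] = -18.12*w^2 + 5.76*w + 1.2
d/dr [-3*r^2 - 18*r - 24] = -6*r - 18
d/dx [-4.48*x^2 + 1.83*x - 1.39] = 1.83 - 8.96*x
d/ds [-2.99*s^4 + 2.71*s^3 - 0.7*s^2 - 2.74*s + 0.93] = -11.96*s^3 + 8.13*s^2 - 1.4*s - 2.74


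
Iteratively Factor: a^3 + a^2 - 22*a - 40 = (a - 5)*(a^2 + 6*a + 8) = (a - 5)*(a + 4)*(a + 2)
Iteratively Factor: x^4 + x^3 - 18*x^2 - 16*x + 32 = (x - 1)*(x^3 + 2*x^2 - 16*x - 32) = (x - 1)*(x + 4)*(x^2 - 2*x - 8) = (x - 1)*(x + 2)*(x + 4)*(x - 4)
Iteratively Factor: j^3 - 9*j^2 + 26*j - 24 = (j - 4)*(j^2 - 5*j + 6) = (j - 4)*(j - 3)*(j - 2)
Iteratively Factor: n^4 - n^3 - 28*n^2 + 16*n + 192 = (n + 4)*(n^3 - 5*n^2 - 8*n + 48) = (n + 3)*(n + 4)*(n^2 - 8*n + 16) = (n - 4)*(n + 3)*(n + 4)*(n - 4)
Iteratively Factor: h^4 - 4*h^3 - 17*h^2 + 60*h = (h - 5)*(h^3 + h^2 - 12*h) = (h - 5)*(h + 4)*(h^2 - 3*h) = h*(h - 5)*(h + 4)*(h - 3)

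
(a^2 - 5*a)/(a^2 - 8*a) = (a - 5)/(a - 8)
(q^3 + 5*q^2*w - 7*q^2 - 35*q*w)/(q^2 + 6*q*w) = (q^2 + 5*q*w - 7*q - 35*w)/(q + 6*w)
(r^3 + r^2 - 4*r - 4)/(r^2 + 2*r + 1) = (r^2 - 4)/(r + 1)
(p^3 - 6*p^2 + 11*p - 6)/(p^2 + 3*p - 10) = (p^2 - 4*p + 3)/(p + 5)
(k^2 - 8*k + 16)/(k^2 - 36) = (k^2 - 8*k + 16)/(k^2 - 36)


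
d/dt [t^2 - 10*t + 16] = 2*t - 10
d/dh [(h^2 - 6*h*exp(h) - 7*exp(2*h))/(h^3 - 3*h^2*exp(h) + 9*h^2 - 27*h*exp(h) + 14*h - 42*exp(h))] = (-(-h^2 + 6*h*exp(h) + 7*exp(2*h))*(3*h^2*exp(h) - 3*h^2 + 33*h*exp(h) - 18*h + 69*exp(h) - 14) + 2*(-3*h*exp(h) + h - 7*exp(2*h) - 3*exp(h))*(h^3 - 3*h^2*exp(h) + 9*h^2 - 27*h*exp(h) + 14*h - 42*exp(h)))/(h^3 - 3*h^2*exp(h) + 9*h^2 - 27*h*exp(h) + 14*h - 42*exp(h))^2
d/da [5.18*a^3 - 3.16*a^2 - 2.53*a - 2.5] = 15.54*a^2 - 6.32*a - 2.53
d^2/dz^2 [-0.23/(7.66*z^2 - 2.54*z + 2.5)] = (26.990776*z^2 - 8.949944*z - 0.23*(15.32*z - 2.54)*(30.64*z - 5.08) + 8.809)/(7.66*z^2 - 2.54*z + 2.5)^3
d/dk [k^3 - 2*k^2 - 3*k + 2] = 3*k^2 - 4*k - 3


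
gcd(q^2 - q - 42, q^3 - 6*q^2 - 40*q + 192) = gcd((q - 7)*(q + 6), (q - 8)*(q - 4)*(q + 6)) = q + 6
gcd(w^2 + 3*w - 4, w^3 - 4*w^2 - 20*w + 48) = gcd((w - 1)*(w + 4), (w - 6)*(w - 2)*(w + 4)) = w + 4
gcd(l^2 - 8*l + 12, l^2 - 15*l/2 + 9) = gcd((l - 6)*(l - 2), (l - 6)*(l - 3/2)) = l - 6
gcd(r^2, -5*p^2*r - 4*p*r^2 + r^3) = r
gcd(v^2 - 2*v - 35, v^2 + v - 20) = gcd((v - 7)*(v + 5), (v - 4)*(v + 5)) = v + 5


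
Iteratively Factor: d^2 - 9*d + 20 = (d - 5)*(d - 4)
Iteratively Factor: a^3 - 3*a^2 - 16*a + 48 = (a + 4)*(a^2 - 7*a + 12) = (a - 4)*(a + 4)*(a - 3)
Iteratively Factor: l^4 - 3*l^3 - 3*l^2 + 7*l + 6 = (l + 1)*(l^3 - 4*l^2 + l + 6) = (l - 2)*(l + 1)*(l^2 - 2*l - 3) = (l - 3)*(l - 2)*(l + 1)*(l + 1)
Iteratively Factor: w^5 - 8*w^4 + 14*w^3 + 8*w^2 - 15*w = (w - 1)*(w^4 - 7*w^3 + 7*w^2 + 15*w) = (w - 5)*(w - 1)*(w^3 - 2*w^2 - 3*w) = (w - 5)*(w - 3)*(w - 1)*(w^2 + w) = w*(w - 5)*(w - 3)*(w - 1)*(w + 1)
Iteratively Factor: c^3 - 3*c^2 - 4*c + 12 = (c + 2)*(c^2 - 5*c + 6) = (c - 2)*(c + 2)*(c - 3)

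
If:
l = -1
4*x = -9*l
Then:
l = -1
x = 9/4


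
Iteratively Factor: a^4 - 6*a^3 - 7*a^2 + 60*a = (a - 5)*(a^3 - a^2 - 12*a) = a*(a - 5)*(a^2 - a - 12) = a*(a - 5)*(a - 4)*(a + 3)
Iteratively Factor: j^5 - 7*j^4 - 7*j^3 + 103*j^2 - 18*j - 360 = (j - 3)*(j^4 - 4*j^3 - 19*j^2 + 46*j + 120) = (j - 4)*(j - 3)*(j^3 - 19*j - 30) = (j - 5)*(j - 4)*(j - 3)*(j^2 + 5*j + 6) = (j - 5)*(j - 4)*(j - 3)*(j + 2)*(j + 3)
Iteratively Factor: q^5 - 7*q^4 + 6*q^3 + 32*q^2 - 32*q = (q - 4)*(q^4 - 3*q^3 - 6*q^2 + 8*q) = (q - 4)*(q + 2)*(q^3 - 5*q^2 + 4*q) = (q - 4)*(q - 1)*(q + 2)*(q^2 - 4*q) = (q - 4)^2*(q - 1)*(q + 2)*(q)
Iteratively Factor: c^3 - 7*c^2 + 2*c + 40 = (c + 2)*(c^2 - 9*c + 20) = (c - 5)*(c + 2)*(c - 4)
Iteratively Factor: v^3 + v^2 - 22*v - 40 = (v + 4)*(v^2 - 3*v - 10) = (v + 2)*(v + 4)*(v - 5)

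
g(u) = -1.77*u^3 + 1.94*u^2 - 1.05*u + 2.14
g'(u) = -5.31*u^2 + 3.88*u - 1.05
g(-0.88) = 5.77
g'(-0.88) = -8.58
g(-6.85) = 669.27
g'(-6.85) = -276.79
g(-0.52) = 3.46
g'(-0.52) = -4.50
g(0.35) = 1.93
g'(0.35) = -0.34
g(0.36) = 1.93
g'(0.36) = -0.34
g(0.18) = 2.00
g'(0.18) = -0.52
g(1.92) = -5.25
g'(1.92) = -13.18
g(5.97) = -311.60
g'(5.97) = -167.14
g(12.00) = -2789.66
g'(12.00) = -719.13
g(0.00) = 2.14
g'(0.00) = -1.05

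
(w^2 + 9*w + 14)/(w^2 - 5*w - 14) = (w + 7)/(w - 7)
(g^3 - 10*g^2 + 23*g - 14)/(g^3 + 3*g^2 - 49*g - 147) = (g^2 - 3*g + 2)/(g^2 + 10*g + 21)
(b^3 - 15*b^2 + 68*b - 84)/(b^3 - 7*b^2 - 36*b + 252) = (b - 2)/(b + 6)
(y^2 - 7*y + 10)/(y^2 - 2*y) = (y - 5)/y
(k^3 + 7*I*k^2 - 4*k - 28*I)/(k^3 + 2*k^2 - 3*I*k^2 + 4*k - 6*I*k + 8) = (k^2 + k*(-2 + 7*I) - 14*I)/(k^2 - 3*I*k + 4)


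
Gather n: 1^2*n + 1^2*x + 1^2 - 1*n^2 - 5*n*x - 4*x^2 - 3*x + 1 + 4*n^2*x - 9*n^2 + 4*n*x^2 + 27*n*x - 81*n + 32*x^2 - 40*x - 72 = n^2*(4*x - 10) + n*(4*x^2 + 22*x - 80) + 28*x^2 - 42*x - 70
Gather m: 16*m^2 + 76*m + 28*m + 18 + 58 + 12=16*m^2 + 104*m + 88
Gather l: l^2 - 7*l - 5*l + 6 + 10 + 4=l^2 - 12*l + 20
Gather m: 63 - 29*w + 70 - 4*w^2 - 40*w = -4*w^2 - 69*w + 133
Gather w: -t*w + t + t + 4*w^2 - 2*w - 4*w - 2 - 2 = 2*t + 4*w^2 + w*(-t - 6) - 4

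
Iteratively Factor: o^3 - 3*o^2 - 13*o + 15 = (o - 1)*(o^2 - 2*o - 15) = (o - 1)*(o + 3)*(o - 5)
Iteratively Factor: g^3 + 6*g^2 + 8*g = (g + 2)*(g^2 + 4*g) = (g + 2)*(g + 4)*(g)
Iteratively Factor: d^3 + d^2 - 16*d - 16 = (d + 1)*(d^2 - 16) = (d - 4)*(d + 1)*(d + 4)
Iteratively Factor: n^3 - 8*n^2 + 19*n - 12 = (n - 1)*(n^2 - 7*n + 12) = (n - 4)*(n - 1)*(n - 3)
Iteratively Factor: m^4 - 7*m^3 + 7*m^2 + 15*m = (m)*(m^3 - 7*m^2 + 7*m + 15) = m*(m + 1)*(m^2 - 8*m + 15) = m*(m - 3)*(m + 1)*(m - 5)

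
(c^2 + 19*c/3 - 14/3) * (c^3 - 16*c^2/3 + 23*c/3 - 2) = c^5 + c^4 - 277*c^3/9 + 643*c^2/9 - 436*c/9 + 28/3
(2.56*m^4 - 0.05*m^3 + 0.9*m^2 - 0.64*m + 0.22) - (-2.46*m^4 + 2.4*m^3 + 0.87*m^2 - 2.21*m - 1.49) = 5.02*m^4 - 2.45*m^3 + 0.03*m^2 + 1.57*m + 1.71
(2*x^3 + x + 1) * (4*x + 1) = 8*x^4 + 2*x^3 + 4*x^2 + 5*x + 1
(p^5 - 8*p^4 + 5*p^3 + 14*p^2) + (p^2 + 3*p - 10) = p^5 - 8*p^4 + 5*p^3 + 15*p^2 + 3*p - 10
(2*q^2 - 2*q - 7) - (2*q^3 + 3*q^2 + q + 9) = -2*q^3 - q^2 - 3*q - 16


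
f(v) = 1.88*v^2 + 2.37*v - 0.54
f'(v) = 3.76*v + 2.37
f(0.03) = -0.47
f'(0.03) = 2.48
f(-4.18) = 22.40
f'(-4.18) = -13.35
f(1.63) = 8.32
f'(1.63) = 8.50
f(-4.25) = 23.34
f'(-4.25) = -13.61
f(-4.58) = 28.04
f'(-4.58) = -14.85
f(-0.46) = -1.23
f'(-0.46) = 0.64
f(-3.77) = 17.25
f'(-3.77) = -11.81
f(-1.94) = 1.94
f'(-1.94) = -4.92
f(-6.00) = 52.92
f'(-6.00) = -20.19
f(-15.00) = 386.91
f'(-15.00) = -54.03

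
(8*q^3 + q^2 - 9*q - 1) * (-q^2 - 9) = -8*q^5 - q^4 - 63*q^3 - 8*q^2 + 81*q + 9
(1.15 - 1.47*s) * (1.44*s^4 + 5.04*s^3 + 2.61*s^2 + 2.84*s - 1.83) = -2.1168*s^5 - 5.7528*s^4 + 1.9593*s^3 - 1.1733*s^2 + 5.9561*s - 2.1045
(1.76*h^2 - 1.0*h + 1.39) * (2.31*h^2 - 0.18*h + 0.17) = 4.0656*h^4 - 2.6268*h^3 + 3.6901*h^2 - 0.4202*h + 0.2363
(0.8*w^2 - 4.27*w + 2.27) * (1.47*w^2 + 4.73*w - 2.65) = 1.176*w^4 - 2.4929*w^3 - 18.9802*w^2 + 22.0526*w - 6.0155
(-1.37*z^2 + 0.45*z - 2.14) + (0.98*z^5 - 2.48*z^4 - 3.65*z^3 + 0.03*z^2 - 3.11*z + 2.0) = 0.98*z^5 - 2.48*z^4 - 3.65*z^3 - 1.34*z^2 - 2.66*z - 0.14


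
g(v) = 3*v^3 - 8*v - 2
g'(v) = 9*v^2 - 8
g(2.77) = 39.60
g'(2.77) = 61.06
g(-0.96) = 3.03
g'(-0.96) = 0.29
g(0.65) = -6.38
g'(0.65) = -4.20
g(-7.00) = -975.00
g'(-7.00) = 433.00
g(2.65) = 32.63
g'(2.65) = 55.20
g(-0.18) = -0.58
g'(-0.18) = -7.71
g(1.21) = -6.37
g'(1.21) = 5.18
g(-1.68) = -2.78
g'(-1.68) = 17.40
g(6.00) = 598.00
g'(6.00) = 316.00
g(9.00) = 2113.00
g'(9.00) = 721.00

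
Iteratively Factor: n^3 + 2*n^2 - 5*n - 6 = (n - 2)*(n^2 + 4*n + 3) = (n - 2)*(n + 3)*(n + 1)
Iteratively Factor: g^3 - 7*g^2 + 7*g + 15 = (g - 5)*(g^2 - 2*g - 3) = (g - 5)*(g + 1)*(g - 3)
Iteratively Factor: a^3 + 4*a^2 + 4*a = (a)*(a^2 + 4*a + 4) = a*(a + 2)*(a + 2)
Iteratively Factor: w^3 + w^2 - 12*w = (w - 3)*(w^2 + 4*w) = (w - 3)*(w + 4)*(w)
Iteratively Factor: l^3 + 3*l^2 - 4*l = (l)*(l^2 + 3*l - 4) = l*(l - 1)*(l + 4)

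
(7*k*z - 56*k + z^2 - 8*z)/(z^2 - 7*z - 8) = (7*k + z)/(z + 1)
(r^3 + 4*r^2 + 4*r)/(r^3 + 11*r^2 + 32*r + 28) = r/(r + 7)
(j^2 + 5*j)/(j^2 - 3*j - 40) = j/(j - 8)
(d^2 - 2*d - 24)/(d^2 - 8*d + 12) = (d + 4)/(d - 2)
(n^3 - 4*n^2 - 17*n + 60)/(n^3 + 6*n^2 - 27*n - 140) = (n - 3)/(n + 7)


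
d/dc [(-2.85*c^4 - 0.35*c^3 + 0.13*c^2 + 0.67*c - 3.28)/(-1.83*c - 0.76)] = (15.6465*c^4 + 9.945*c^3 + 0.5601*c^2 - 0.1976*c - 6.5116)/(3.3489*c^2 + 2.7816*c + 0.5776)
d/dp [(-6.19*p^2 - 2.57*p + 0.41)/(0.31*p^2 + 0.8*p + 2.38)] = (-4.1553*p^2 - 29.7186*p - 6.4446)/(0.0961*p^4 + 0.496*p^3 + 2.1156*p^2 + 3.808*p + 5.6644)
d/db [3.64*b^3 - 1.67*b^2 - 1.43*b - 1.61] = 10.92*b^2 - 3.34*b - 1.43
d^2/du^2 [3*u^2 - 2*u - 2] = 6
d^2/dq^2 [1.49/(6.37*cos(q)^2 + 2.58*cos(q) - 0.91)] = (-241.838324*(1 - cos(q)^2)^2 - 73.462662*cos(q)^3 - 165.38553*cos(q)^2 + 143.427102*cos(q) + 278.948562)/(6.37*cos(q)^2 + 2.58*cos(q) - 0.91)^3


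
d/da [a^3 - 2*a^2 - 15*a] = 3*a^2 - 4*a - 15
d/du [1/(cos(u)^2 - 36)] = 2*sin(u)*cos(u)/(cos(u)^2 - 36)^2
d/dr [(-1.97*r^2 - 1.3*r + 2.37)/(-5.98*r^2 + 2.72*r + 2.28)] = (-13.1324*r^2 + 19.362*r - 9.4104)/(35.7604*r^4 - 32.5312*r^3 - 19.8704*r^2 + 12.4032*r + 5.1984)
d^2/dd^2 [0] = 0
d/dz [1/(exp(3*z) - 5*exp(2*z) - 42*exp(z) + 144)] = (-3*exp(2*z) + 10*exp(z) + 42)*exp(z)/(exp(3*z) - 5*exp(2*z) - 42*exp(z) + 144)^2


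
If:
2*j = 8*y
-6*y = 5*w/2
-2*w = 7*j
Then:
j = 0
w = 0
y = 0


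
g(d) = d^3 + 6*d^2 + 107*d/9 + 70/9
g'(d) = 3*d^2 + 12*d + 107/9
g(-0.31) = 4.64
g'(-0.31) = 8.46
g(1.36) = 37.56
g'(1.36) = 33.76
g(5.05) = 349.62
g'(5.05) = 149.00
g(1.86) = 57.08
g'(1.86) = 44.59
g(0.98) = 26.13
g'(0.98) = 26.53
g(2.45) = 87.63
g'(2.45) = 59.30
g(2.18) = 72.57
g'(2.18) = 52.31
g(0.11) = 9.16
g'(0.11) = 13.25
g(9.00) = 1329.78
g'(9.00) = 362.89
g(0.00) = 7.78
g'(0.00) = 11.89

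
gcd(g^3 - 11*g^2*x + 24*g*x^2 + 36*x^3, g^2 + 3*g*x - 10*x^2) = 1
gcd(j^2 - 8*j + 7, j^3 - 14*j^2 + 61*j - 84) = j - 7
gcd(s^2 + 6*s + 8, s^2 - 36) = 1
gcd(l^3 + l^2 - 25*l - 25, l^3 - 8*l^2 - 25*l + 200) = l^2 - 25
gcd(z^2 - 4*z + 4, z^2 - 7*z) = 1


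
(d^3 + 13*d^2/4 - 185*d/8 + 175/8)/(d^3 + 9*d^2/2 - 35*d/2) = (d - 5/4)/d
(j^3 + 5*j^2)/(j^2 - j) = j*(j + 5)/(j - 1)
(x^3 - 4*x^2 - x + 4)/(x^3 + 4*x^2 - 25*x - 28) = (x - 1)/(x + 7)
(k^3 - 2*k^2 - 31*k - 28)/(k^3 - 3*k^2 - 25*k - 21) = (k + 4)/(k + 3)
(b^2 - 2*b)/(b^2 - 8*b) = (b - 2)/(b - 8)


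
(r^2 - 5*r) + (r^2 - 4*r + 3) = 2*r^2 - 9*r + 3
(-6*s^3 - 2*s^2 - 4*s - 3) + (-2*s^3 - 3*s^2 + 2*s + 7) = -8*s^3 - 5*s^2 - 2*s + 4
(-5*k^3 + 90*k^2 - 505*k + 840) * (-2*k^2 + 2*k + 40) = 10*k^5 - 190*k^4 + 990*k^3 + 910*k^2 - 18520*k + 33600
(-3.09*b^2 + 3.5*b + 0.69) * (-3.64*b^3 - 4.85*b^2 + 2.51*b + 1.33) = 11.2476*b^5 + 2.2465*b^4 - 27.2425*b^3 + 1.3288*b^2 + 6.3869*b + 0.9177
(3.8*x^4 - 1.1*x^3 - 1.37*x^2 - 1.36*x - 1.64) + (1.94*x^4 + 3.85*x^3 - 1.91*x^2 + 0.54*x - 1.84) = 5.74*x^4 + 2.75*x^3 - 3.28*x^2 - 0.82*x - 3.48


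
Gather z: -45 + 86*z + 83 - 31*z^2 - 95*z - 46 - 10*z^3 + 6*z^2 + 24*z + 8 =-10*z^3 - 25*z^2 + 15*z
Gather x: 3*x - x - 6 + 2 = 2*x - 4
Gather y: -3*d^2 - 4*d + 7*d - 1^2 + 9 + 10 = -3*d^2 + 3*d + 18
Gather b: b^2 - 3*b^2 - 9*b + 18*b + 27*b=-2*b^2 + 36*b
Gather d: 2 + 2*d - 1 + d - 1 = 3*d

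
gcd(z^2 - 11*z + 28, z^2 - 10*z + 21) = z - 7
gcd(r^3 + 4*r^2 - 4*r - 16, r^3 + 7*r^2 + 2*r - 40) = r^2 + 2*r - 8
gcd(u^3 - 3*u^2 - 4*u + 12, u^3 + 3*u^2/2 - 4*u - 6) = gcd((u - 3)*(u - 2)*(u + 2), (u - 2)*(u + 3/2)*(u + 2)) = u^2 - 4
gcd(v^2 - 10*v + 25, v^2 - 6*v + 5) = v - 5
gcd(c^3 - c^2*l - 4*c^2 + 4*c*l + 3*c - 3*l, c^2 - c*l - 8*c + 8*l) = c - l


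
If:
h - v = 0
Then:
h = v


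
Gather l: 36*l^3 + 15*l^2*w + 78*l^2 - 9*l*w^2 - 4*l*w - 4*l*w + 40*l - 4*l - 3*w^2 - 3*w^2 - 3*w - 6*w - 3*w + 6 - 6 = 36*l^3 + l^2*(15*w + 78) + l*(-9*w^2 - 8*w + 36) - 6*w^2 - 12*w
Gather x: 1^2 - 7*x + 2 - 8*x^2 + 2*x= -8*x^2 - 5*x + 3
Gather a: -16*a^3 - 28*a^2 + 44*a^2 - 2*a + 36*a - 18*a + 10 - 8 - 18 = -16*a^3 + 16*a^2 + 16*a - 16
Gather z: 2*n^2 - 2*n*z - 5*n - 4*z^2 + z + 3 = 2*n^2 - 5*n - 4*z^2 + z*(1 - 2*n) + 3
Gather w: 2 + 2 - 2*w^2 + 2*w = -2*w^2 + 2*w + 4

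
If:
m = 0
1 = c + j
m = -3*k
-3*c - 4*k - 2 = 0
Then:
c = -2/3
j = 5/3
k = 0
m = 0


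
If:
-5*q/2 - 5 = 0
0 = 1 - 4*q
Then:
No Solution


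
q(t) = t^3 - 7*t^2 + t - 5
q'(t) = 3*t^2 - 14*t + 1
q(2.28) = -27.26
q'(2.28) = -15.32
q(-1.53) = -26.50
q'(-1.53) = 29.44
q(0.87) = -8.77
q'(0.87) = -8.91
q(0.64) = -6.97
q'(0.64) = -6.73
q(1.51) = -16.01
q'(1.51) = -13.30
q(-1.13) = -16.51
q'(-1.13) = 20.65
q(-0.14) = -5.28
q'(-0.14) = 3.02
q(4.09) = -49.59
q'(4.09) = -6.08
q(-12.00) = -2753.00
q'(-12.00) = 601.00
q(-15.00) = -4970.00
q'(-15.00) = 886.00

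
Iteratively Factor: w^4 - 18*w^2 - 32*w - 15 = (w + 1)*(w^3 - w^2 - 17*w - 15) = (w + 1)^2*(w^2 - 2*w - 15) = (w - 5)*(w + 1)^2*(w + 3)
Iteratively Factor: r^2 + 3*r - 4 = (r - 1)*(r + 4)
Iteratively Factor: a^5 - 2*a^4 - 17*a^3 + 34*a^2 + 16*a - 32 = (a - 4)*(a^4 + 2*a^3 - 9*a^2 - 2*a + 8) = (a - 4)*(a - 1)*(a^3 + 3*a^2 - 6*a - 8) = (a - 4)*(a - 1)*(a + 1)*(a^2 + 2*a - 8) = (a - 4)*(a - 1)*(a + 1)*(a + 4)*(a - 2)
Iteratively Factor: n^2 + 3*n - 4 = (n + 4)*(n - 1)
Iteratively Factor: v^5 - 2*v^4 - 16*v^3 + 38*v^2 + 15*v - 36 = (v - 3)*(v^4 + v^3 - 13*v^2 - v + 12) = (v - 3)^2*(v^3 + 4*v^2 - v - 4) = (v - 3)^2*(v + 1)*(v^2 + 3*v - 4) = (v - 3)^2*(v + 1)*(v + 4)*(v - 1)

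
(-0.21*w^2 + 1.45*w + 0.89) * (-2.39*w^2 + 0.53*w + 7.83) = 0.5019*w^4 - 3.5768*w^3 - 3.0029*w^2 + 11.8252*w + 6.9687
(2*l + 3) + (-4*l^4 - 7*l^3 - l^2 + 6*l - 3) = -4*l^4 - 7*l^3 - l^2 + 8*l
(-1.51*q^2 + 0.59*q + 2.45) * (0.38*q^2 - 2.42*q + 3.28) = -0.5738*q^4 + 3.8784*q^3 - 5.4496*q^2 - 3.9938*q + 8.036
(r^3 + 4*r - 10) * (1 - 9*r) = -9*r^4 + r^3 - 36*r^2 + 94*r - 10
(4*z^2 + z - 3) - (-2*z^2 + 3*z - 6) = 6*z^2 - 2*z + 3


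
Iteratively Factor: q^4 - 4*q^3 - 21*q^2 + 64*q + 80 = (q + 4)*(q^3 - 8*q^2 + 11*q + 20) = (q - 4)*(q + 4)*(q^2 - 4*q - 5) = (q - 4)*(q + 1)*(q + 4)*(q - 5)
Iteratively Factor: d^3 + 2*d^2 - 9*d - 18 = (d + 2)*(d^2 - 9) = (d + 2)*(d + 3)*(d - 3)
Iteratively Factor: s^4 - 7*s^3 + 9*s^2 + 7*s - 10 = (s - 2)*(s^3 - 5*s^2 - s + 5) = (s - 2)*(s - 1)*(s^2 - 4*s - 5) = (s - 5)*(s - 2)*(s - 1)*(s + 1)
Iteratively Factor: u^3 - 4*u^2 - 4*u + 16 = (u - 2)*(u^2 - 2*u - 8) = (u - 4)*(u - 2)*(u + 2)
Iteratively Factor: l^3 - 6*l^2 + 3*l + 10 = (l - 5)*(l^2 - l - 2) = (l - 5)*(l + 1)*(l - 2)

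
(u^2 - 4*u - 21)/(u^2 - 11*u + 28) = (u + 3)/(u - 4)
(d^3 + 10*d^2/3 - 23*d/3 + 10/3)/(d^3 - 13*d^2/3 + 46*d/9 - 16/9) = 3*(d + 5)/(3*d - 8)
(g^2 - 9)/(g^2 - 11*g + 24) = (g + 3)/(g - 8)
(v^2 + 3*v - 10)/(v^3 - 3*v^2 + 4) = (v + 5)/(v^2 - v - 2)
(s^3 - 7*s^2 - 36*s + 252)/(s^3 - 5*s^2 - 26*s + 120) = (s^2 - s - 42)/(s^2 + s - 20)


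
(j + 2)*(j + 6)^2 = j^3 + 14*j^2 + 60*j + 72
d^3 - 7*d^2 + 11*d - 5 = (d - 5)*(d - 1)^2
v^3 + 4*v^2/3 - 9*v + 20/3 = (v - 5/3)*(v - 1)*(v + 4)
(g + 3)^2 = g^2 + 6*g + 9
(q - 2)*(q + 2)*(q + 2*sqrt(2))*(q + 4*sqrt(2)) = q^4 + 6*sqrt(2)*q^3 + 12*q^2 - 24*sqrt(2)*q - 64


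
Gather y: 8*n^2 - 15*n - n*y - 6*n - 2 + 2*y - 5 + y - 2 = 8*n^2 - 21*n + y*(3 - n) - 9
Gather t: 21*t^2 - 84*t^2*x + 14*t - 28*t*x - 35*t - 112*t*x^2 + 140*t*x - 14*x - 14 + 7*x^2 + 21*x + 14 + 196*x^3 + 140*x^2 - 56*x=t^2*(21 - 84*x) + t*(-112*x^2 + 112*x - 21) + 196*x^3 + 147*x^2 - 49*x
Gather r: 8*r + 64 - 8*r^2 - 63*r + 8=-8*r^2 - 55*r + 72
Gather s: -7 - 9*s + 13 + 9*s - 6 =0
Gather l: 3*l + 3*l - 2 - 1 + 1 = 6*l - 2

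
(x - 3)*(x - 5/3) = x^2 - 14*x/3 + 5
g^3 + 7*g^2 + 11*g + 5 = (g + 1)^2*(g + 5)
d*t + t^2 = t*(d + t)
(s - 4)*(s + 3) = s^2 - s - 12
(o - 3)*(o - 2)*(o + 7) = o^3 + 2*o^2 - 29*o + 42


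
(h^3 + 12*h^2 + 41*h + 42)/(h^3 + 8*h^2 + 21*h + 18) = (h + 7)/(h + 3)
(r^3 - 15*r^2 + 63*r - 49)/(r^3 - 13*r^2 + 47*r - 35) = (r - 7)/(r - 5)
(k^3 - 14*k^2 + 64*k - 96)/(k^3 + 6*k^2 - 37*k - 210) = (k^2 - 8*k + 16)/(k^2 + 12*k + 35)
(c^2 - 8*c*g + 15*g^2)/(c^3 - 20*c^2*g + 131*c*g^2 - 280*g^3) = (c - 3*g)/(c^2 - 15*c*g + 56*g^2)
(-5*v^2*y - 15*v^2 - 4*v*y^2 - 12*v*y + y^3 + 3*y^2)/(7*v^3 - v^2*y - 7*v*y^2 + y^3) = (-5*v*y - 15*v + y^2 + 3*y)/(7*v^2 - 8*v*y + y^2)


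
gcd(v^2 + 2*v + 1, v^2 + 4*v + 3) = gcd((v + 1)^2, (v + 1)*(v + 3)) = v + 1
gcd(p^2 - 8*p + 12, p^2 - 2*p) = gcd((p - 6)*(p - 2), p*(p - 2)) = p - 2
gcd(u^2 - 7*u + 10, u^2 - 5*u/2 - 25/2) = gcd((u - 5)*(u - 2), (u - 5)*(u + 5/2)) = u - 5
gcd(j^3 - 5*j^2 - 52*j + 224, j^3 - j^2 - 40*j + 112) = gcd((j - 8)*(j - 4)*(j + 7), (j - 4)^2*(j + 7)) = j^2 + 3*j - 28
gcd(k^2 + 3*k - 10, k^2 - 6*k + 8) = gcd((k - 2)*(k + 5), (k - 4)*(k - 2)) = k - 2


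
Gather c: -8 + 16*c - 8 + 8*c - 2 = 24*c - 18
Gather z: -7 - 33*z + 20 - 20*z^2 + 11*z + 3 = -20*z^2 - 22*z + 16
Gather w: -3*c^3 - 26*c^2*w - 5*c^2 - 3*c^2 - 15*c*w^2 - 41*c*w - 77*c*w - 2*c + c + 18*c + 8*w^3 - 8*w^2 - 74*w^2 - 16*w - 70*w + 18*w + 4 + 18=-3*c^3 - 8*c^2 + 17*c + 8*w^3 + w^2*(-15*c - 82) + w*(-26*c^2 - 118*c - 68) + 22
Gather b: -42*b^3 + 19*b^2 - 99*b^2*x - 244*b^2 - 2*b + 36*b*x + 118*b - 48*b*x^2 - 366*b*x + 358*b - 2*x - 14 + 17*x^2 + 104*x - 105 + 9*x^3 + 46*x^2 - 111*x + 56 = -42*b^3 + b^2*(-99*x - 225) + b*(-48*x^2 - 330*x + 474) + 9*x^3 + 63*x^2 - 9*x - 63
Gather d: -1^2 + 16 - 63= -48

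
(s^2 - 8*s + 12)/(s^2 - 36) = (s - 2)/(s + 6)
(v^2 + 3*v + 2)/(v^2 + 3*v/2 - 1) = 2*(v + 1)/(2*v - 1)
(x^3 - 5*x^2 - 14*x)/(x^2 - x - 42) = x*(x + 2)/(x + 6)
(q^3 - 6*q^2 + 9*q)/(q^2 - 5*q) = (q^2 - 6*q + 9)/(q - 5)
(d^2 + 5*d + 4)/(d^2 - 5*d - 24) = (d^2 + 5*d + 4)/(d^2 - 5*d - 24)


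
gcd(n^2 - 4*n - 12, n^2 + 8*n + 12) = n + 2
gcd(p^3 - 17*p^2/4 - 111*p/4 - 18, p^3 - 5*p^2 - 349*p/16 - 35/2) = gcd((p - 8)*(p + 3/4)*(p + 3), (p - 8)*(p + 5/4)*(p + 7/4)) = p - 8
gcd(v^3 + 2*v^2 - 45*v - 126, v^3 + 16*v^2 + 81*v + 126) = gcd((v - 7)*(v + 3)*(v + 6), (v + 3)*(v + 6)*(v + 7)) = v^2 + 9*v + 18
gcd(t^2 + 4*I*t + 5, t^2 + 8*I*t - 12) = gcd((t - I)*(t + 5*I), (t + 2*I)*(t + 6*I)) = 1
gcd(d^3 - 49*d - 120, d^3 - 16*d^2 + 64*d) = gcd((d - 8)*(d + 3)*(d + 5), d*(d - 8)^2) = d - 8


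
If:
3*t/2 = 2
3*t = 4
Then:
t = 4/3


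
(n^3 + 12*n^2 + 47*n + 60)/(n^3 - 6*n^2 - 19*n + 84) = (n^2 + 8*n + 15)/(n^2 - 10*n + 21)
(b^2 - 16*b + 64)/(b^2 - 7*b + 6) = (b^2 - 16*b + 64)/(b^2 - 7*b + 6)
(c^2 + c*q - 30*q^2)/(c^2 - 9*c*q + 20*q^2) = (-c - 6*q)/(-c + 4*q)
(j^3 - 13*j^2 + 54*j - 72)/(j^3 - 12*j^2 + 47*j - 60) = (j - 6)/(j - 5)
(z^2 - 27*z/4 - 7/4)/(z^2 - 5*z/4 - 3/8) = 2*(z - 7)/(2*z - 3)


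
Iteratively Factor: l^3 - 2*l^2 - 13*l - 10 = (l + 2)*(l^2 - 4*l - 5) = (l + 1)*(l + 2)*(l - 5)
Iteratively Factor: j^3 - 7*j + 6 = (j - 1)*(j^2 + j - 6) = (j - 1)*(j + 3)*(j - 2)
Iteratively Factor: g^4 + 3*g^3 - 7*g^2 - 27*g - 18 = (g + 1)*(g^3 + 2*g^2 - 9*g - 18) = (g + 1)*(g + 3)*(g^2 - g - 6) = (g + 1)*(g + 2)*(g + 3)*(g - 3)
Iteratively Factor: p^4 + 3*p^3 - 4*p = (p + 2)*(p^3 + p^2 - 2*p) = (p + 2)^2*(p^2 - p) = p*(p + 2)^2*(p - 1)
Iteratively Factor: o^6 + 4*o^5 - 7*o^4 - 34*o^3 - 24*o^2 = (o + 4)*(o^5 - 7*o^3 - 6*o^2) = (o + 1)*(o + 4)*(o^4 - o^3 - 6*o^2) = (o + 1)*(o + 2)*(o + 4)*(o^3 - 3*o^2) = (o - 3)*(o + 1)*(o + 2)*(o + 4)*(o^2) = o*(o - 3)*(o + 1)*(o + 2)*(o + 4)*(o)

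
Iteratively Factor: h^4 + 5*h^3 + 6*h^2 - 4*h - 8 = (h - 1)*(h^3 + 6*h^2 + 12*h + 8) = (h - 1)*(h + 2)*(h^2 + 4*h + 4) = (h - 1)*(h + 2)^2*(h + 2)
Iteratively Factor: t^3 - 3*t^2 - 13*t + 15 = (t - 1)*(t^2 - 2*t - 15) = (t - 1)*(t + 3)*(t - 5)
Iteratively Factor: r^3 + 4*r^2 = (r)*(r^2 + 4*r) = r*(r + 4)*(r)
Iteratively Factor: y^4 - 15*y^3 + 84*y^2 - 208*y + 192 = (y - 4)*(y^3 - 11*y^2 + 40*y - 48) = (y - 4)^2*(y^2 - 7*y + 12) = (y - 4)^2*(y - 3)*(y - 4)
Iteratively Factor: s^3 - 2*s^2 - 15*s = (s)*(s^2 - 2*s - 15) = s*(s - 5)*(s + 3)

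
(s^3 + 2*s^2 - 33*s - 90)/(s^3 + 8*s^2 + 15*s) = (s - 6)/s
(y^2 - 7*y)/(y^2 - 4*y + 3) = y*(y - 7)/(y^2 - 4*y + 3)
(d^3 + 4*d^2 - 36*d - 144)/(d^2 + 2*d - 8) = (d^2 - 36)/(d - 2)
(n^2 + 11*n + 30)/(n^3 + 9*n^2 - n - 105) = (n + 6)/(n^2 + 4*n - 21)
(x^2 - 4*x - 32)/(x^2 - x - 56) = (x + 4)/(x + 7)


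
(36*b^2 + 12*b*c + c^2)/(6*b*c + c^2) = (6*b + c)/c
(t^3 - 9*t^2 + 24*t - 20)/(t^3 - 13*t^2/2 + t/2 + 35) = 2*(t^2 - 4*t + 4)/(2*t^2 - 3*t - 14)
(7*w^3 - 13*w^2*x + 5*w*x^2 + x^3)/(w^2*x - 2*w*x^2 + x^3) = (7*w + x)/x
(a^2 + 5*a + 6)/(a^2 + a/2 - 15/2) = 2*(a + 2)/(2*a - 5)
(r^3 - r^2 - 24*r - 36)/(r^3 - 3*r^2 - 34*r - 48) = (r - 6)/(r - 8)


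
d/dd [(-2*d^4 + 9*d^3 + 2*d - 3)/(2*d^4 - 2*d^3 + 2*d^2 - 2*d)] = (-7*d^6 - 4*d^5 + 9*d^4 - 2*d^3 - 11*d^2 + 6*d - 3)/(2*d^2*(d^6 - 2*d^5 + 3*d^4 - 4*d^3 + 3*d^2 - 2*d + 1))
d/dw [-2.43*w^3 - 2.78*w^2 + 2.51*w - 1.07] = -7.29*w^2 - 5.56*w + 2.51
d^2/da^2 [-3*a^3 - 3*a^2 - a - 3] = -18*a - 6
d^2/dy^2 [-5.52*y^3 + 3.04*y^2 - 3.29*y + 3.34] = 6.08 - 33.12*y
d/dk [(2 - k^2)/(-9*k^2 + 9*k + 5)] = (-9*k^2 + 26*k - 18)/(81*k^4 - 162*k^3 - 9*k^2 + 90*k + 25)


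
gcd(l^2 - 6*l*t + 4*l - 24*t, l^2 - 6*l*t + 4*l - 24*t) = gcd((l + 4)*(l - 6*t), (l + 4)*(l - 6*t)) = -l^2 + 6*l*t - 4*l + 24*t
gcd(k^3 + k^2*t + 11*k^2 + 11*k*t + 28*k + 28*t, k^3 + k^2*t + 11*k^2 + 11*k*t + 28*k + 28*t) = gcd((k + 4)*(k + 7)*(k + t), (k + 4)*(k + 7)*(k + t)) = k^3 + k^2*t + 11*k^2 + 11*k*t + 28*k + 28*t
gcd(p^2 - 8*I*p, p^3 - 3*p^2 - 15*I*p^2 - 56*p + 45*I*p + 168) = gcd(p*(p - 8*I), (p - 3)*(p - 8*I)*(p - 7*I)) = p - 8*I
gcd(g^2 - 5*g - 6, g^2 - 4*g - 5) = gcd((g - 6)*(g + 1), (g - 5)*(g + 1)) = g + 1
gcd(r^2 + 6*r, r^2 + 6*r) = r^2 + 6*r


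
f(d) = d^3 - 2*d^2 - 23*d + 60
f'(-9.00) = 256.00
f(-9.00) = -624.00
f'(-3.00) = 16.00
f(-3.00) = 84.00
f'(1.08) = -23.82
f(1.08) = 34.09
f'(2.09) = -18.26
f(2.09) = 12.32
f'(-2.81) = 11.93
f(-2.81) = 86.65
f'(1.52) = -22.15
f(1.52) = 23.93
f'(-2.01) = -2.84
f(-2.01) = 90.03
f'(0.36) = -24.05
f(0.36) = 51.51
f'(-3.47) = 27.00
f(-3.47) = 73.95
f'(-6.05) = 111.01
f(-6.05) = -95.50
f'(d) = 3*d^2 - 4*d - 23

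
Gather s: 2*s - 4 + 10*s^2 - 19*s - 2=10*s^2 - 17*s - 6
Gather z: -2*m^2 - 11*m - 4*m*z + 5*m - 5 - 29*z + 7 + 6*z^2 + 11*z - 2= -2*m^2 - 6*m + 6*z^2 + z*(-4*m - 18)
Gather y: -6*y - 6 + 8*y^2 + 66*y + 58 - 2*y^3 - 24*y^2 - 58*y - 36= -2*y^3 - 16*y^2 + 2*y + 16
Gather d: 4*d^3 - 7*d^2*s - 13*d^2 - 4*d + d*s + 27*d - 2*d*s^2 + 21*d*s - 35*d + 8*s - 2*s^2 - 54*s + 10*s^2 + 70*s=4*d^3 + d^2*(-7*s - 13) + d*(-2*s^2 + 22*s - 12) + 8*s^2 + 24*s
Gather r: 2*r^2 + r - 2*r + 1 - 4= 2*r^2 - r - 3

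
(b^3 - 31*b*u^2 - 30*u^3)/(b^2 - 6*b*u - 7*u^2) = (-b^2 + b*u + 30*u^2)/(-b + 7*u)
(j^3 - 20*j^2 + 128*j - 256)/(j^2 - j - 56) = (j^2 - 12*j + 32)/(j + 7)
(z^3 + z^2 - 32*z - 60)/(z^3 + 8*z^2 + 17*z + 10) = (z - 6)/(z + 1)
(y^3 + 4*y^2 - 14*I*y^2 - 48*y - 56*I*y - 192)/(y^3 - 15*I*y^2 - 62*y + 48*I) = (y + 4)/(y - I)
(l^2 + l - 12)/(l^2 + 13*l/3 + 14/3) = 3*(l^2 + l - 12)/(3*l^2 + 13*l + 14)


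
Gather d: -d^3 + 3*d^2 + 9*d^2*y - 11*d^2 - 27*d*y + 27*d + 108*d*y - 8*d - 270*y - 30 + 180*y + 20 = -d^3 + d^2*(9*y - 8) + d*(81*y + 19) - 90*y - 10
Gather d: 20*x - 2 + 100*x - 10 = 120*x - 12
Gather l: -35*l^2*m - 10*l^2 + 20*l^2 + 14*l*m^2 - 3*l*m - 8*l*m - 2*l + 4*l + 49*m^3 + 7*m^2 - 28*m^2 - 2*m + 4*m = l^2*(10 - 35*m) + l*(14*m^2 - 11*m + 2) + 49*m^3 - 21*m^2 + 2*m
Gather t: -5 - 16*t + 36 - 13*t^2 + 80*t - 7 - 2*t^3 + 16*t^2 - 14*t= -2*t^3 + 3*t^2 + 50*t + 24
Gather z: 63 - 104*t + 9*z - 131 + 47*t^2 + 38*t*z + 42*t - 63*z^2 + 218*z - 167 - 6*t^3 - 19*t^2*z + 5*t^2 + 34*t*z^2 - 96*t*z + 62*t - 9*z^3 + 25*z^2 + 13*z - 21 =-6*t^3 + 52*t^2 - 9*z^3 + z^2*(34*t - 38) + z*(-19*t^2 - 58*t + 240) - 256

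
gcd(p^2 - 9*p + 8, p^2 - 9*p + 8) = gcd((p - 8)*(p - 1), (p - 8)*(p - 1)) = p^2 - 9*p + 8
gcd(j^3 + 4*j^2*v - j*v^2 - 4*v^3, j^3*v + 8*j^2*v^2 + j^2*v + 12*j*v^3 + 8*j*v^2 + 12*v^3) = 1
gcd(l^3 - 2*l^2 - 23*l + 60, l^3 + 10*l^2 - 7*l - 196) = l - 4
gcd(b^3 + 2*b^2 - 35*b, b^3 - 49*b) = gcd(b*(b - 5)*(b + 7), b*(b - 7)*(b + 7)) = b^2 + 7*b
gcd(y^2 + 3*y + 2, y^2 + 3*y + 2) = y^2 + 3*y + 2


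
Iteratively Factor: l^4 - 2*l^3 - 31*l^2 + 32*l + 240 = (l - 5)*(l^3 + 3*l^2 - 16*l - 48) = (l - 5)*(l - 4)*(l^2 + 7*l + 12) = (l - 5)*(l - 4)*(l + 4)*(l + 3)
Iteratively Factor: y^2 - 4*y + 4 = (y - 2)*(y - 2)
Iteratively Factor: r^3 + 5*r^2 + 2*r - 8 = (r + 4)*(r^2 + r - 2) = (r - 1)*(r + 4)*(r + 2)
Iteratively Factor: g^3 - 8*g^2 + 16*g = (g - 4)*(g^2 - 4*g) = (g - 4)^2*(g)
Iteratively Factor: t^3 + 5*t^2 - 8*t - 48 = (t - 3)*(t^2 + 8*t + 16) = (t - 3)*(t + 4)*(t + 4)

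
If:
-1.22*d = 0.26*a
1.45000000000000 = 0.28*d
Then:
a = -24.30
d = 5.18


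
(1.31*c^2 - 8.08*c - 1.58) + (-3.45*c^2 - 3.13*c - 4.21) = -2.14*c^2 - 11.21*c - 5.79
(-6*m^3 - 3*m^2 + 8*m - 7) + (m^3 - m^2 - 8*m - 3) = -5*m^3 - 4*m^2 - 10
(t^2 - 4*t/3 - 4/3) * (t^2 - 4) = t^4 - 4*t^3/3 - 16*t^2/3 + 16*t/3 + 16/3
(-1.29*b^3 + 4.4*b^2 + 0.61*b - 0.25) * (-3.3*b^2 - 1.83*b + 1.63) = 4.257*b^5 - 12.1593*b^4 - 12.1677*b^3 + 6.8807*b^2 + 1.4518*b - 0.4075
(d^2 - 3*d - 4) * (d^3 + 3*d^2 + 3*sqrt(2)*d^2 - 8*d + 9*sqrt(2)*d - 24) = d^5 + 3*sqrt(2)*d^4 - 21*d^3 - 39*sqrt(2)*d^2 - 12*d^2 - 36*sqrt(2)*d + 104*d + 96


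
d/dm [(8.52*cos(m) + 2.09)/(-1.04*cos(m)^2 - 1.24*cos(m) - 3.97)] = (-8.8608*cos(m)^2 - 4.3472*cos(m) + 31.2328)*sin(m)/(1.0816*cos(m)^4 + 2.5792*cos(m)^3 + 9.7952*cos(m)^2 + 9.8456*cos(m) + 15.7609)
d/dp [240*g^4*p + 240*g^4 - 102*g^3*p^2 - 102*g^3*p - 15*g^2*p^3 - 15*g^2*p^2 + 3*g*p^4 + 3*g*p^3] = 3*g*(80*g^3 - 68*g^2*p - 34*g^2 - 15*g*p^2 - 10*g*p + 4*p^3 + 3*p^2)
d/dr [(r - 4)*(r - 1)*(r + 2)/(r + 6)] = (2*r^3 + 15*r^2 - 36*r - 44)/(r^2 + 12*r + 36)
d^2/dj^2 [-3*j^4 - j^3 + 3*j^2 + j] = -36*j^2 - 6*j + 6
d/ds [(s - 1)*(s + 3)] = 2*s + 2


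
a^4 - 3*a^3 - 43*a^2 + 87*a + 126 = (a - 7)*(a - 3)*(a + 1)*(a + 6)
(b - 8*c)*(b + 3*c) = b^2 - 5*b*c - 24*c^2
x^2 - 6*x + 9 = (x - 3)^2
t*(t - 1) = t^2 - t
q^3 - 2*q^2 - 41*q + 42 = (q - 7)*(q - 1)*(q + 6)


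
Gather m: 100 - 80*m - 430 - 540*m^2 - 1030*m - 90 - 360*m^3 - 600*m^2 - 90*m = -360*m^3 - 1140*m^2 - 1200*m - 420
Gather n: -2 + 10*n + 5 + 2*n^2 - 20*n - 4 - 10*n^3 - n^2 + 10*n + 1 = -10*n^3 + n^2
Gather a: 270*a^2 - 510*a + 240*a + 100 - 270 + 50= 270*a^2 - 270*a - 120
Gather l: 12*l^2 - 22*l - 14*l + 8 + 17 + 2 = 12*l^2 - 36*l + 27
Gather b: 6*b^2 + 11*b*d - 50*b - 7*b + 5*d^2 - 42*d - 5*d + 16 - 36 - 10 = 6*b^2 + b*(11*d - 57) + 5*d^2 - 47*d - 30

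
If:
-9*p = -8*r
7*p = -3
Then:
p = -3/7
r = -27/56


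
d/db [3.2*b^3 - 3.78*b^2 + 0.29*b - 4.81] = 9.6*b^2 - 7.56*b + 0.29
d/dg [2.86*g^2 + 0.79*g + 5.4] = 5.72*g + 0.79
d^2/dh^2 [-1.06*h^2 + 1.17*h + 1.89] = -2.12000000000000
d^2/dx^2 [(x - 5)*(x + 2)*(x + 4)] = 6*x + 2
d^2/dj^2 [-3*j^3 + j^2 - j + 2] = 2 - 18*j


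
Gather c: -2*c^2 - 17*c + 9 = -2*c^2 - 17*c + 9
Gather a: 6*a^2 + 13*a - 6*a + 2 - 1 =6*a^2 + 7*a + 1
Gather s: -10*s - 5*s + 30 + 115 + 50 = 195 - 15*s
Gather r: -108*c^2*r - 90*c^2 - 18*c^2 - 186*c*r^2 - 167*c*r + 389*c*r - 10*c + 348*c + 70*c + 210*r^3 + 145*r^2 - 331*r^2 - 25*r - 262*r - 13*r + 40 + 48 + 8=-108*c^2 + 408*c + 210*r^3 + r^2*(-186*c - 186) + r*(-108*c^2 + 222*c - 300) + 96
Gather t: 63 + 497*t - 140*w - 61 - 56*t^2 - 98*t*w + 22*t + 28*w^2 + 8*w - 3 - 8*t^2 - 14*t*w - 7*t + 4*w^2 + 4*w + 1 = -64*t^2 + t*(512 - 112*w) + 32*w^2 - 128*w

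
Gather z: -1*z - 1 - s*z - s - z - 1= -s + z*(-s - 2) - 2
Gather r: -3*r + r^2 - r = r^2 - 4*r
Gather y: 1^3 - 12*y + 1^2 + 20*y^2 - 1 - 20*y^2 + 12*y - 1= 0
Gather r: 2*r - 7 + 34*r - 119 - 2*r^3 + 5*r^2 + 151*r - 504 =-2*r^3 + 5*r^2 + 187*r - 630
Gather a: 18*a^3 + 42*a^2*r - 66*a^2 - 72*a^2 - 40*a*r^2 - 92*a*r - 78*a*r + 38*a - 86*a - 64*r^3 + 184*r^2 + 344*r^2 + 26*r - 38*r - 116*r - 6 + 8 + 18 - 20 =18*a^3 + a^2*(42*r - 138) + a*(-40*r^2 - 170*r - 48) - 64*r^3 + 528*r^2 - 128*r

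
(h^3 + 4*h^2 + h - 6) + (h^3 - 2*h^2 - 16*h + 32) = 2*h^3 + 2*h^2 - 15*h + 26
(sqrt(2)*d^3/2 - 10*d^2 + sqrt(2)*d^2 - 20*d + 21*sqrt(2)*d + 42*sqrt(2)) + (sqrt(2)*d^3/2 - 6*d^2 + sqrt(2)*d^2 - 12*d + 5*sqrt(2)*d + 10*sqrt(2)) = sqrt(2)*d^3 - 16*d^2 + 2*sqrt(2)*d^2 - 32*d + 26*sqrt(2)*d + 52*sqrt(2)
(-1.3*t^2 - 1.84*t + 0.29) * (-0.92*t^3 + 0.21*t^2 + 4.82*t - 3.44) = 1.196*t^5 + 1.4198*t^4 - 6.9192*t^3 - 4.3359*t^2 + 7.7274*t - 0.9976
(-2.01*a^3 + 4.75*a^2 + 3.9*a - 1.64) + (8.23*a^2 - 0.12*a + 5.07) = -2.01*a^3 + 12.98*a^2 + 3.78*a + 3.43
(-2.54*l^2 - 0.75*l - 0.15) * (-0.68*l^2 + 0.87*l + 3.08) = 1.7272*l^4 - 1.6998*l^3 - 8.3737*l^2 - 2.4405*l - 0.462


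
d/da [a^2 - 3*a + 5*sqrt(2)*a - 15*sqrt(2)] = 2*a - 3 + 5*sqrt(2)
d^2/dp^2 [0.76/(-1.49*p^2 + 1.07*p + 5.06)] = (-3.374552*p^2 + 2.423336*p + 0.76*(2.98*p - 1.07)*(5.96*p - 2.14) + 11.459888)/(-1.49*p^2 + 1.07*p + 5.06)^3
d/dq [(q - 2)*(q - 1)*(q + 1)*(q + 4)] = 4*q^3 + 6*q^2 - 18*q - 2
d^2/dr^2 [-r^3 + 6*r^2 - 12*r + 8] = 12 - 6*r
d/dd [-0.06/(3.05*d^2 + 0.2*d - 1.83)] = (0.366*d + 0.012)/(3.05*d^2 + 0.2*d - 1.83)^2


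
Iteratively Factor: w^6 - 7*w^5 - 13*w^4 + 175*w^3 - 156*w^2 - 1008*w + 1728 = (w + 4)*(w^5 - 11*w^4 + 31*w^3 + 51*w^2 - 360*w + 432) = (w - 3)*(w + 4)*(w^4 - 8*w^3 + 7*w^2 + 72*w - 144) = (w - 3)^2*(w + 4)*(w^3 - 5*w^2 - 8*w + 48) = (w - 4)*(w - 3)^2*(w + 4)*(w^2 - w - 12) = (w - 4)*(w - 3)^2*(w + 3)*(w + 4)*(w - 4)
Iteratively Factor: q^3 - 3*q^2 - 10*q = (q)*(q^2 - 3*q - 10) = q*(q + 2)*(q - 5)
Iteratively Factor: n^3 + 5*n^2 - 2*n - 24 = (n + 4)*(n^2 + n - 6) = (n - 2)*(n + 4)*(n + 3)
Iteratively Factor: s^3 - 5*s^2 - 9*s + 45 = (s + 3)*(s^2 - 8*s + 15) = (s - 5)*(s + 3)*(s - 3)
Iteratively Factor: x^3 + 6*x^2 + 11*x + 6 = (x + 2)*(x^2 + 4*x + 3) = (x + 2)*(x + 3)*(x + 1)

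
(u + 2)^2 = u^2 + 4*u + 4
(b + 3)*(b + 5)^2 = b^3 + 13*b^2 + 55*b + 75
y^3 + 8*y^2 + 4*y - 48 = (y - 2)*(y + 4)*(y + 6)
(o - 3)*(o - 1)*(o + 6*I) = o^3 - 4*o^2 + 6*I*o^2 + 3*o - 24*I*o + 18*I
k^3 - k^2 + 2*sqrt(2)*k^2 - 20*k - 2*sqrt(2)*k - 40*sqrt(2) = (k - 5)*(k + 4)*(k + 2*sqrt(2))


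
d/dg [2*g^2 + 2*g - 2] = 4*g + 2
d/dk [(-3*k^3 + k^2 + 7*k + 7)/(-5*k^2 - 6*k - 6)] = k*(15*k^3 + 36*k^2 + 83*k + 58)/(25*k^4 + 60*k^3 + 96*k^2 + 72*k + 36)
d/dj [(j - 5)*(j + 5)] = 2*j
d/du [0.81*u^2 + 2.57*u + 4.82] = 1.62*u + 2.57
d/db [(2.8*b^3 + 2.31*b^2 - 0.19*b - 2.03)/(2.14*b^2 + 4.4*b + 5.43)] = (5.992*b^4 + 24.64*b^3 + 56.1826*b^2 + 33.775*b + 7.9003)/(4.5796*b^4 + 18.832*b^3 + 42.6004*b^2 + 47.784*b + 29.4849)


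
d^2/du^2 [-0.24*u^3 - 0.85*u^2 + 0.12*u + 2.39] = -1.44*u - 1.7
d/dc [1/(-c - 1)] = (c + 1)^(-2)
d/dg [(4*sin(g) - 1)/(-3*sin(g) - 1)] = -7*cos(g)/(3*sin(g) + 1)^2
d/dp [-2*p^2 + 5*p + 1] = 5 - 4*p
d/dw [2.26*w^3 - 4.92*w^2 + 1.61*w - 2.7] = 6.78*w^2 - 9.84*w + 1.61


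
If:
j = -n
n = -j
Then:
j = -n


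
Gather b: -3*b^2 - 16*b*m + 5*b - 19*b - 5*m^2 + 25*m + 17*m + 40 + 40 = -3*b^2 + b*(-16*m - 14) - 5*m^2 + 42*m + 80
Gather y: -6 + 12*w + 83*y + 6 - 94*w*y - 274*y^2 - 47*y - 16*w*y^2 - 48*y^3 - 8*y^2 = 12*w - 48*y^3 + y^2*(-16*w - 282) + y*(36 - 94*w)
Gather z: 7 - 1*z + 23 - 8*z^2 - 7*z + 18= -8*z^2 - 8*z + 48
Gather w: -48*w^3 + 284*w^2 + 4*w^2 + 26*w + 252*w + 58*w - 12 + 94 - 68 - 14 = -48*w^3 + 288*w^2 + 336*w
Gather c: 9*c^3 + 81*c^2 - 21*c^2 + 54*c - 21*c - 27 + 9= 9*c^3 + 60*c^2 + 33*c - 18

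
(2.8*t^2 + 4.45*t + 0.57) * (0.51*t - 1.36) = 1.428*t^3 - 1.5385*t^2 - 5.7613*t - 0.7752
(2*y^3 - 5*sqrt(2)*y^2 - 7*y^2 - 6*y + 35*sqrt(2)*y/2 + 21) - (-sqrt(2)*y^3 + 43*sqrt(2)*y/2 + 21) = sqrt(2)*y^3 + 2*y^3 - 5*sqrt(2)*y^2 - 7*y^2 - 6*y - 4*sqrt(2)*y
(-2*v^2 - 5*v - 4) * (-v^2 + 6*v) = 2*v^4 - 7*v^3 - 26*v^2 - 24*v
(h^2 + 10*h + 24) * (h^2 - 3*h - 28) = h^4 + 7*h^3 - 34*h^2 - 352*h - 672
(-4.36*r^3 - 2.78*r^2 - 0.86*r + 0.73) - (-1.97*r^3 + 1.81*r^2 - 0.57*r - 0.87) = -2.39*r^3 - 4.59*r^2 - 0.29*r + 1.6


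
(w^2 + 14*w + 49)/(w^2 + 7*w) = (w + 7)/w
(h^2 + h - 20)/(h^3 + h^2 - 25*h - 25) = (h - 4)/(h^2 - 4*h - 5)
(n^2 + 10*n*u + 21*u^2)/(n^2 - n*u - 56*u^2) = (-n - 3*u)/(-n + 8*u)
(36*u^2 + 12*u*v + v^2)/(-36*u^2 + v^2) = (-6*u - v)/(6*u - v)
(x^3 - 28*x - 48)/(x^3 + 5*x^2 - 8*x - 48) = (x^2 - 4*x - 12)/(x^2 + x - 12)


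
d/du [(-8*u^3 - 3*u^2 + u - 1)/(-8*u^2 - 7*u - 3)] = (64*u^4 + 112*u^3 + 101*u^2 + 2*u - 10)/(64*u^4 + 112*u^3 + 97*u^2 + 42*u + 9)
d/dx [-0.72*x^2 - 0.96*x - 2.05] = -1.44*x - 0.96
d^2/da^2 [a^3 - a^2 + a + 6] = 6*a - 2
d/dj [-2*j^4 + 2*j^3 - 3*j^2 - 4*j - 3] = -8*j^3 + 6*j^2 - 6*j - 4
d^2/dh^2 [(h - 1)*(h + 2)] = 2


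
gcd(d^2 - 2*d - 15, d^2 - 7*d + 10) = d - 5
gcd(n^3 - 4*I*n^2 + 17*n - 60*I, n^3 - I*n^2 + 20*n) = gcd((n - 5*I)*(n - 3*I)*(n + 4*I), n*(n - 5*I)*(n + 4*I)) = n^2 - I*n + 20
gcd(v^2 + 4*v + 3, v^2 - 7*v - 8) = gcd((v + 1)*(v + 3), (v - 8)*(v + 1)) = v + 1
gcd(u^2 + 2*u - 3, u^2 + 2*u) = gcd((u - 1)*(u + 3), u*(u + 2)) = 1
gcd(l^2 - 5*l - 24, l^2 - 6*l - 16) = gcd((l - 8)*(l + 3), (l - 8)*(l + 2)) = l - 8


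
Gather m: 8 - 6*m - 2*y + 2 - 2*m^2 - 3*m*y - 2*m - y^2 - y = -2*m^2 + m*(-3*y - 8) - y^2 - 3*y + 10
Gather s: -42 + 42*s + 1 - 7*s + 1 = 35*s - 40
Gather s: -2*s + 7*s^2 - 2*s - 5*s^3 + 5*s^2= -5*s^3 + 12*s^2 - 4*s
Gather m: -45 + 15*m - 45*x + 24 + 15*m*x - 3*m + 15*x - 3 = m*(15*x + 12) - 30*x - 24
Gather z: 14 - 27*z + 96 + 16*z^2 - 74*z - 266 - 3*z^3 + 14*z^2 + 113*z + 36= -3*z^3 + 30*z^2 + 12*z - 120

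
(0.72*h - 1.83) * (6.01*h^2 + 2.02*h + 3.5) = 4.3272*h^3 - 9.5439*h^2 - 1.1766*h - 6.405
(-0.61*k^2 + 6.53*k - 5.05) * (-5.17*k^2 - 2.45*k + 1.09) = 3.1537*k^4 - 32.2656*k^3 + 9.4451*k^2 + 19.4902*k - 5.5045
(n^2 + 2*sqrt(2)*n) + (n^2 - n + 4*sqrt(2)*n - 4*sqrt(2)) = 2*n^2 - n + 6*sqrt(2)*n - 4*sqrt(2)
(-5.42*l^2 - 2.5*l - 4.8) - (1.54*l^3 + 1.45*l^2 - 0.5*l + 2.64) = -1.54*l^3 - 6.87*l^2 - 2.0*l - 7.44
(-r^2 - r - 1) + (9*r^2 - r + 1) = 8*r^2 - 2*r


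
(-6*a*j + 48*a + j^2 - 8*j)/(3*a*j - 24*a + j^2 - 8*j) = (-6*a + j)/(3*a + j)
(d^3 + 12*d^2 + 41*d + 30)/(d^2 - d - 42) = (d^2 + 6*d + 5)/(d - 7)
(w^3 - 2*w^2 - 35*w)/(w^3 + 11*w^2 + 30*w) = (w - 7)/(w + 6)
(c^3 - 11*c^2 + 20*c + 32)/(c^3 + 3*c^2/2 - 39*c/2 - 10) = 2*(c^2 - 7*c - 8)/(2*c^2 + 11*c + 5)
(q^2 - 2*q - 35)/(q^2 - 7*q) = (q + 5)/q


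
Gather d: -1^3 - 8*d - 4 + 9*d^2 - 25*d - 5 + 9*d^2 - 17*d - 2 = 18*d^2 - 50*d - 12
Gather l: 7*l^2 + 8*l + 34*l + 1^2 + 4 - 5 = 7*l^2 + 42*l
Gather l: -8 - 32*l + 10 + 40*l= 8*l + 2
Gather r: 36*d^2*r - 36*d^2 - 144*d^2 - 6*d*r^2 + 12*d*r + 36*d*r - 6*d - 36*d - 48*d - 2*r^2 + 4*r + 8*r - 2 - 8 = -180*d^2 - 90*d + r^2*(-6*d - 2) + r*(36*d^2 + 48*d + 12) - 10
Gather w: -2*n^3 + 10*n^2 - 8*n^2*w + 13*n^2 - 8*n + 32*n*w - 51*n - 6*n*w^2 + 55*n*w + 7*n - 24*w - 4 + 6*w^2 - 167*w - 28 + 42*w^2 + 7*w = -2*n^3 + 23*n^2 - 52*n + w^2*(48 - 6*n) + w*(-8*n^2 + 87*n - 184) - 32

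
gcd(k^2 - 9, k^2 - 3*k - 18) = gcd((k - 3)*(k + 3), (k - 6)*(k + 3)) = k + 3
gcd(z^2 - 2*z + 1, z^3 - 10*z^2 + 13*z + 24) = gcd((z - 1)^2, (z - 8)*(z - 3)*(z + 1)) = 1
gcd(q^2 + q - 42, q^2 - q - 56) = q + 7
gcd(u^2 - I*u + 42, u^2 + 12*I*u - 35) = 1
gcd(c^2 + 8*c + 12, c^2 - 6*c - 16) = c + 2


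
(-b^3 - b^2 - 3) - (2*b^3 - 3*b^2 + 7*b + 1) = -3*b^3 + 2*b^2 - 7*b - 4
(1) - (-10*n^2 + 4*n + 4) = 10*n^2 - 4*n - 3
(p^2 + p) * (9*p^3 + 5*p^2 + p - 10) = 9*p^5 + 14*p^4 + 6*p^3 - 9*p^2 - 10*p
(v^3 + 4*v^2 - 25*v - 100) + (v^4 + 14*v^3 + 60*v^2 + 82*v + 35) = v^4 + 15*v^3 + 64*v^2 + 57*v - 65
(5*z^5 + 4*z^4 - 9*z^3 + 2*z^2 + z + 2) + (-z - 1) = 5*z^5 + 4*z^4 - 9*z^3 + 2*z^2 + 1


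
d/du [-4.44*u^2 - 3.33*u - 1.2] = -8.88*u - 3.33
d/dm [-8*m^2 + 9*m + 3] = 9 - 16*m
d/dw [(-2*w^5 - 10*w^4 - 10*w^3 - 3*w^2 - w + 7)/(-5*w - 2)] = (40*w^5 + 170*w^4 + 180*w^3 + 75*w^2 + 12*w + 37)/(25*w^2 + 20*w + 4)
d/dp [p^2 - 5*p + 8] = 2*p - 5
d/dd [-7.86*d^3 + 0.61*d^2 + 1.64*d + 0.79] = -23.58*d^2 + 1.22*d + 1.64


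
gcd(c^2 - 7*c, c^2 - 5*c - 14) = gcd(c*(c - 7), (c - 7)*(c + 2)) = c - 7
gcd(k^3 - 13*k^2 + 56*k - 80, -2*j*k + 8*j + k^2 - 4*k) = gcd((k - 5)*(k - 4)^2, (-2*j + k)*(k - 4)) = k - 4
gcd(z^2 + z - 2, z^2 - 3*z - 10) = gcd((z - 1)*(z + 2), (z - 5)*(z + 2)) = z + 2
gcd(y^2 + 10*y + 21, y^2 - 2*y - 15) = y + 3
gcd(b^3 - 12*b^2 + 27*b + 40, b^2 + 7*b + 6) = b + 1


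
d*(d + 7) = d^2 + 7*d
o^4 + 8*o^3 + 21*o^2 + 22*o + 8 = (o + 1)^2*(o + 2)*(o + 4)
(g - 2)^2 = g^2 - 4*g + 4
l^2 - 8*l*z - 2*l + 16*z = (l - 2)*(l - 8*z)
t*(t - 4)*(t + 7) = t^3 + 3*t^2 - 28*t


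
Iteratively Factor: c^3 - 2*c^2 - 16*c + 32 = (c - 4)*(c^2 + 2*c - 8) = (c - 4)*(c + 4)*(c - 2)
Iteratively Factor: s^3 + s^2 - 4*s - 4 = (s + 1)*(s^2 - 4) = (s - 2)*(s + 1)*(s + 2)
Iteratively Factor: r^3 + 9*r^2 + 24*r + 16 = (r + 1)*(r^2 + 8*r + 16) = (r + 1)*(r + 4)*(r + 4)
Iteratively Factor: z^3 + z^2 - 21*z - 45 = (z + 3)*(z^2 - 2*z - 15) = (z - 5)*(z + 3)*(z + 3)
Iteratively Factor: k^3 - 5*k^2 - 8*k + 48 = (k - 4)*(k^2 - k - 12) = (k - 4)^2*(k + 3)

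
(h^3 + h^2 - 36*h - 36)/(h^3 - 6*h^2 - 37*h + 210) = (h^2 - 5*h - 6)/(h^2 - 12*h + 35)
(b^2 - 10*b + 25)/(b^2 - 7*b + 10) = (b - 5)/(b - 2)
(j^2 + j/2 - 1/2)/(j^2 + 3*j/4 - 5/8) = 4*(j + 1)/(4*j + 5)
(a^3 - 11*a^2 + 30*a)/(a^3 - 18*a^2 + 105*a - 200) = a*(a - 6)/(a^2 - 13*a + 40)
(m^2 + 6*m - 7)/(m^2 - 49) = (m - 1)/(m - 7)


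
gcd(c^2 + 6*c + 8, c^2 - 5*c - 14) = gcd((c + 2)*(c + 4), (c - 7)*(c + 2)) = c + 2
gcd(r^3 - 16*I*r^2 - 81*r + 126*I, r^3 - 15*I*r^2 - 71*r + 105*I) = r^2 - 10*I*r - 21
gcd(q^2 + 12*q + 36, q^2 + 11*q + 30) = q + 6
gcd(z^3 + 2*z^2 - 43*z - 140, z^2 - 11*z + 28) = z - 7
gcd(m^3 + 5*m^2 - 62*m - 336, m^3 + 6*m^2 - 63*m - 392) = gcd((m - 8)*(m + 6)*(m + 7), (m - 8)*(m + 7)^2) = m^2 - m - 56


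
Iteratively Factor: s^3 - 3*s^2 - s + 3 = (s - 3)*(s^2 - 1) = (s - 3)*(s - 1)*(s + 1)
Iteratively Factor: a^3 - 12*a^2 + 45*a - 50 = (a - 5)*(a^2 - 7*a + 10) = (a - 5)^2*(a - 2)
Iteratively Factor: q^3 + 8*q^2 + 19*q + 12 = (q + 3)*(q^2 + 5*q + 4) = (q + 1)*(q + 3)*(q + 4)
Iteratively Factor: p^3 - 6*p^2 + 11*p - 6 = (p - 2)*(p^2 - 4*p + 3) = (p - 3)*(p - 2)*(p - 1)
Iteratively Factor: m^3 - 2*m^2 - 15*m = (m - 5)*(m^2 + 3*m) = (m - 5)*(m + 3)*(m)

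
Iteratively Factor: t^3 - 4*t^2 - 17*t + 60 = (t + 4)*(t^2 - 8*t + 15) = (t - 5)*(t + 4)*(t - 3)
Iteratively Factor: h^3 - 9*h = (h - 3)*(h^2 + 3*h) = h*(h - 3)*(h + 3)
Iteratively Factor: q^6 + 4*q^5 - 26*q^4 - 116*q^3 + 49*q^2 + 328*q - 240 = (q - 5)*(q^5 + 9*q^4 + 19*q^3 - 21*q^2 - 56*q + 48) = (q - 5)*(q - 1)*(q^4 + 10*q^3 + 29*q^2 + 8*q - 48) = (q - 5)*(q - 1)*(q + 3)*(q^3 + 7*q^2 + 8*q - 16) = (q - 5)*(q - 1)*(q + 3)*(q + 4)*(q^2 + 3*q - 4) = (q - 5)*(q - 1)^2*(q + 3)*(q + 4)*(q + 4)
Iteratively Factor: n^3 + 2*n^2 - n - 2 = (n + 2)*(n^2 - 1) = (n + 1)*(n + 2)*(n - 1)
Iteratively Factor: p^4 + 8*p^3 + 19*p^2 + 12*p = (p + 3)*(p^3 + 5*p^2 + 4*p) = (p + 1)*(p + 3)*(p^2 + 4*p) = (p + 1)*(p + 3)*(p + 4)*(p)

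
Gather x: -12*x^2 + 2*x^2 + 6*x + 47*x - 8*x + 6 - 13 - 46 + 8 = -10*x^2 + 45*x - 45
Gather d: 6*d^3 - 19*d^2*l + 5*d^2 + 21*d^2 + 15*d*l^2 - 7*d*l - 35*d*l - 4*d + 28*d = 6*d^3 + d^2*(26 - 19*l) + d*(15*l^2 - 42*l + 24)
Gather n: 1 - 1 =0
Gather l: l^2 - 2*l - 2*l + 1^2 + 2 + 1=l^2 - 4*l + 4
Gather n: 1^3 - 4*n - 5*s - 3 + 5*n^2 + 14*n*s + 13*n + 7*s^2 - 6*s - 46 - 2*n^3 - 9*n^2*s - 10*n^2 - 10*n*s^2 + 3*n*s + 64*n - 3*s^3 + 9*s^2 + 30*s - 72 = -2*n^3 + n^2*(-9*s - 5) + n*(-10*s^2 + 17*s + 73) - 3*s^3 + 16*s^2 + 19*s - 120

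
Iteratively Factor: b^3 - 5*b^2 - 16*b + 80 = (b - 5)*(b^2 - 16) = (b - 5)*(b - 4)*(b + 4)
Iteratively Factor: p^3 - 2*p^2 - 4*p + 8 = (p + 2)*(p^2 - 4*p + 4) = (p - 2)*(p + 2)*(p - 2)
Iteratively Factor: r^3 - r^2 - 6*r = (r - 3)*(r^2 + 2*r) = (r - 3)*(r + 2)*(r)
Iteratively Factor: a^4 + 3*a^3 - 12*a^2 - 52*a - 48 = (a + 3)*(a^3 - 12*a - 16) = (a + 2)*(a + 3)*(a^2 - 2*a - 8) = (a + 2)^2*(a + 3)*(a - 4)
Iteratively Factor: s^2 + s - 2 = (s - 1)*(s + 2)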